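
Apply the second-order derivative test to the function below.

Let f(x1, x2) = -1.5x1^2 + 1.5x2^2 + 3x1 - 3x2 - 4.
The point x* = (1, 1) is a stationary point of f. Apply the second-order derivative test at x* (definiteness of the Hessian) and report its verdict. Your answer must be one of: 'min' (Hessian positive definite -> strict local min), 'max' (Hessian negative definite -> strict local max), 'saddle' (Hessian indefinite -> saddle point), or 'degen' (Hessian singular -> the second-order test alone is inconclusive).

Compute the Hessian H = grad^2 f:
  H = [[-3, 0], [0, 3]]
Verify stationarity: grad f(x*) = H x* + g = (0, 0).
Eigenvalues of H: -3, 3.
Eigenvalues have mixed signs, so H is indefinite -> x* is a saddle point.

saddle


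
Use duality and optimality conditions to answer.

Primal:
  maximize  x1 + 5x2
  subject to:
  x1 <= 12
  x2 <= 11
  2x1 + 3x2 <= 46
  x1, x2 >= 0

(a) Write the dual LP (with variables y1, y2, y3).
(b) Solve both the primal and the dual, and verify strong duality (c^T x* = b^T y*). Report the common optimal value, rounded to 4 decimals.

The standard primal-dual pair for 'max c^T x s.t. A x <= b, x >= 0' is:
  Dual:  min b^T y  s.t.  A^T y >= c,  y >= 0.

So the dual LP is:
  minimize  12y1 + 11y2 + 46y3
  subject to:
    y1 + 2y3 >= 1
    y2 + 3y3 >= 5
    y1, y2, y3 >= 0

Solving the primal: x* = (6.5, 11).
  primal value c^T x* = 61.5.
Solving the dual: y* = (0, 3.5, 0.5).
  dual value b^T y* = 61.5.
Strong duality: c^T x* = b^T y*. Confirmed.

61.5


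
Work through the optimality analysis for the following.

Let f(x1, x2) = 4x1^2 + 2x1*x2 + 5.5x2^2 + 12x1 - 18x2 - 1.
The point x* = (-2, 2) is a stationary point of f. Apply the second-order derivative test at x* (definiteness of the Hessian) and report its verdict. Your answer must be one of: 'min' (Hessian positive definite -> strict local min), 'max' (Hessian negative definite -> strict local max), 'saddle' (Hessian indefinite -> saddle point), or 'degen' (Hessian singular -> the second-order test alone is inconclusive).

Compute the Hessian H = grad^2 f:
  H = [[8, 2], [2, 11]]
Verify stationarity: grad f(x*) = H x* + g = (0, 0).
Eigenvalues of H: 7, 12.
Both eigenvalues > 0, so H is positive definite -> x* is a strict local min.

min


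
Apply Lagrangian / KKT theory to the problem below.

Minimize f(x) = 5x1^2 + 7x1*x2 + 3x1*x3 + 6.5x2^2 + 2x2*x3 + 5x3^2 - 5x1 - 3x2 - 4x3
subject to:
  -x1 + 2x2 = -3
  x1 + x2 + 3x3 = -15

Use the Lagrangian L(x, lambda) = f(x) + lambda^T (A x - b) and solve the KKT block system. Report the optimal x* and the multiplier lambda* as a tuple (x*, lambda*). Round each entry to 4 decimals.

Form the Lagrangian:
  L(x, lambda) = (1/2) x^T Q x + c^T x + lambda^T (A x - b)
Stationarity (grad_x L = 0): Q x + c + A^T lambda = 0.
Primal feasibility: A x = b.

This gives the KKT block system:
  [ Q   A^T ] [ x     ]   [-c ]
  [ A    0  ] [ lambda ] = [ b ]

Solving the linear system:
  x*      = (1, -1, -5)
  lambda* = (0.6667, 17.6667)
  f(x*)   = 142.5

x* = (1, -1, -5), lambda* = (0.6667, 17.6667)


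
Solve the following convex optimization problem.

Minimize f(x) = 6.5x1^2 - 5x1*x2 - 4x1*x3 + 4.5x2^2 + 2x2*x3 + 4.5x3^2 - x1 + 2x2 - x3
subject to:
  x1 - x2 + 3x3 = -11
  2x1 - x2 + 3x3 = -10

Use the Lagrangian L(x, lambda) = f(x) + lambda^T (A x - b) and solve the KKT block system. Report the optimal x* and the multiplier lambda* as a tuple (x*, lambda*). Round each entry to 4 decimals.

Form the Lagrangian:
  L(x, lambda) = (1/2) x^T Q x + c^T x + lambda^T (A x - b)
Stationarity (grad_x L = 0): Q x + c + A^T lambda = 0.
Primal feasibility: A x = b.

This gives the KKT block system:
  [ Q   A^T ] [ x     ]   [-c ]
  [ A    0  ] [ lambda ] = [ b ]

Solving the linear system:
  x*      = (1, 2.1765, -3.2745)
  lambda* = (34.2941, -24.2549)
  f(x*)   = 70.6569

x* = (1, 2.1765, -3.2745), lambda* = (34.2941, -24.2549)


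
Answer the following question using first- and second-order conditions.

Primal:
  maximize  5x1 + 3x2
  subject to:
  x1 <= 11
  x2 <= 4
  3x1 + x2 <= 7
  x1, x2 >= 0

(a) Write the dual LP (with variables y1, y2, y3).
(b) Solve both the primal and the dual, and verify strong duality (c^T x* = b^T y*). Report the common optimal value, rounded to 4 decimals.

The standard primal-dual pair for 'max c^T x s.t. A x <= b, x >= 0' is:
  Dual:  min b^T y  s.t.  A^T y >= c,  y >= 0.

So the dual LP is:
  minimize  11y1 + 4y2 + 7y3
  subject to:
    y1 + 3y3 >= 5
    y2 + y3 >= 3
    y1, y2, y3 >= 0

Solving the primal: x* = (1, 4).
  primal value c^T x* = 17.
Solving the dual: y* = (0, 1.3333, 1.6667).
  dual value b^T y* = 17.
Strong duality: c^T x* = b^T y*. Confirmed.

17


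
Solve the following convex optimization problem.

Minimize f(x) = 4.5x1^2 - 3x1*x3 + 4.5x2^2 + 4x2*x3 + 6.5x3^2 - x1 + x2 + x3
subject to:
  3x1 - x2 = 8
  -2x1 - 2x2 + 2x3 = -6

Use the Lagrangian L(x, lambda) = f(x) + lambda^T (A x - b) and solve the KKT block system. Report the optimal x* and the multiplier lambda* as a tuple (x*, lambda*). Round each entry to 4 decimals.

Form the Lagrangian:
  L(x, lambda) = (1/2) x^T Q x + c^T x + lambda^T (A x - b)
Stationarity (grad_x L = 0): Q x + c + A^T lambda = 0.
Primal feasibility: A x = b.

This gives the KKT block system:
  [ Q   A^T ] [ x     ]   [-c ]
  [ A    0  ] [ lambda ] = [ b ]

Solving the linear system:
  x*      = (2.727, 0.1811, -0.0919)
  lambda* = (-5.3892, 3.8257)
  f(x*)   = 31.7149

x* = (2.727, 0.1811, -0.0919), lambda* = (-5.3892, 3.8257)


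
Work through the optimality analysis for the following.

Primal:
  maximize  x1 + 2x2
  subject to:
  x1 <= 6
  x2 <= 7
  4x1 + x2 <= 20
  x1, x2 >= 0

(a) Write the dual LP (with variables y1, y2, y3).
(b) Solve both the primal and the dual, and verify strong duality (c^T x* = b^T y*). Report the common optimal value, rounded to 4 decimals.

The standard primal-dual pair for 'max c^T x s.t. A x <= b, x >= 0' is:
  Dual:  min b^T y  s.t.  A^T y >= c,  y >= 0.

So the dual LP is:
  minimize  6y1 + 7y2 + 20y3
  subject to:
    y1 + 4y3 >= 1
    y2 + y3 >= 2
    y1, y2, y3 >= 0

Solving the primal: x* = (3.25, 7).
  primal value c^T x* = 17.25.
Solving the dual: y* = (0, 1.75, 0.25).
  dual value b^T y* = 17.25.
Strong duality: c^T x* = b^T y*. Confirmed.

17.25


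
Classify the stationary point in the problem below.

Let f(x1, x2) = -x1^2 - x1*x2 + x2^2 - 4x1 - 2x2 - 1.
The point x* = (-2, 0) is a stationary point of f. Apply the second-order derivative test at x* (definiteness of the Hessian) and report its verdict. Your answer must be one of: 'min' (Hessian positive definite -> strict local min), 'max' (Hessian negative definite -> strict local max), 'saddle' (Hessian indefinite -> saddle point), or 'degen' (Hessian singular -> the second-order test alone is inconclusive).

Compute the Hessian H = grad^2 f:
  H = [[-2, -1], [-1, 2]]
Verify stationarity: grad f(x*) = H x* + g = (0, 0).
Eigenvalues of H: -2.2361, 2.2361.
Eigenvalues have mixed signs, so H is indefinite -> x* is a saddle point.

saddle


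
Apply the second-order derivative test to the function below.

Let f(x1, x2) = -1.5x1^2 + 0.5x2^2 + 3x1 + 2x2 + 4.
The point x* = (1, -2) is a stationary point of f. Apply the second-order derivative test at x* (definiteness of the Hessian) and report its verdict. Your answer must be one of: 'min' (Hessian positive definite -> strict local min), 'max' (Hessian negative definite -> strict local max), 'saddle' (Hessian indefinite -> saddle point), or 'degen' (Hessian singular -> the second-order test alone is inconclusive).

Compute the Hessian H = grad^2 f:
  H = [[-3, 0], [0, 1]]
Verify stationarity: grad f(x*) = H x* + g = (0, 0).
Eigenvalues of H: -3, 1.
Eigenvalues have mixed signs, so H is indefinite -> x* is a saddle point.

saddle


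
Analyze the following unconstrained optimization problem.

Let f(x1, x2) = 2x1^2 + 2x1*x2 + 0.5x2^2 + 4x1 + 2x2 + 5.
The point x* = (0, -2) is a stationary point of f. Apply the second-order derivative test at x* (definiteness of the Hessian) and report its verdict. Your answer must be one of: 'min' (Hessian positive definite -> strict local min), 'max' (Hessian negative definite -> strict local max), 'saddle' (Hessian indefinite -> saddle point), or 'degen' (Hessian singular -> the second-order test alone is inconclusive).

Compute the Hessian H = grad^2 f:
  H = [[4, 2], [2, 1]]
Verify stationarity: grad f(x*) = H x* + g = (0, 0).
Eigenvalues of H: 0, 5.
H has a zero eigenvalue (singular; positive semidefinite but not definite), so H is neither positive definite, negative definite, nor indefinite. The second-order test alone is inconclusive -> degen.
(Indeed, f is constant along the null direction of H through x*, so x* is not a strict local extremum.)

degen


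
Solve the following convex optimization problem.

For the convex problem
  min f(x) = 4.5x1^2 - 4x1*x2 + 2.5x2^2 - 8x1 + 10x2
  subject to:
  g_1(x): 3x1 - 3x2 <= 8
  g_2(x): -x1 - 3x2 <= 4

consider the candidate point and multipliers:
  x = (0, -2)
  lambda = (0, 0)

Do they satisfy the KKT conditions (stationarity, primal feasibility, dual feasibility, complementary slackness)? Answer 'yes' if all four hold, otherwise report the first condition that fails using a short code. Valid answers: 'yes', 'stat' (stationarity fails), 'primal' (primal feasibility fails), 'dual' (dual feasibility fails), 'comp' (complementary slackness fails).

Gradient of f: grad f(x) = Q x + c = (0, 0)
Constraint values g_i(x) = a_i^T x - b_i:
  g_1((0, -2)) = -2
  g_2((0, -2)) = 2
Stationarity residual: grad f(x) + sum_i lambda_i a_i = (0, 0)
  -> stationarity OK
Primal feasibility (all g_i <= 0): FAILS
Dual feasibility (all lambda_i >= 0): OK
Complementary slackness (lambda_i * g_i(x) = 0 for all i): OK

Verdict: the first failing condition is primal_feasibility -> primal.

primal


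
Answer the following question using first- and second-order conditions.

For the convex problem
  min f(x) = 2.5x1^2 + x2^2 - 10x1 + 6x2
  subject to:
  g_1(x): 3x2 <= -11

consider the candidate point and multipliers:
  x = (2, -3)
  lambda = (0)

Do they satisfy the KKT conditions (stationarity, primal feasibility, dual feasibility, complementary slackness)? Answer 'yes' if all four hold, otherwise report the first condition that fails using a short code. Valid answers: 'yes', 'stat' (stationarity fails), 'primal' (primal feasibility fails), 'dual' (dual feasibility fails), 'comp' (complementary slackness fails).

Gradient of f: grad f(x) = Q x + c = (0, 0)
Constraint values g_i(x) = a_i^T x - b_i:
  g_1((2, -3)) = 2
Stationarity residual: grad f(x) + sum_i lambda_i a_i = (0, 0)
  -> stationarity OK
Primal feasibility (all g_i <= 0): FAILS
Dual feasibility (all lambda_i >= 0): OK
Complementary slackness (lambda_i * g_i(x) = 0 for all i): OK

Verdict: the first failing condition is primal_feasibility -> primal.

primal


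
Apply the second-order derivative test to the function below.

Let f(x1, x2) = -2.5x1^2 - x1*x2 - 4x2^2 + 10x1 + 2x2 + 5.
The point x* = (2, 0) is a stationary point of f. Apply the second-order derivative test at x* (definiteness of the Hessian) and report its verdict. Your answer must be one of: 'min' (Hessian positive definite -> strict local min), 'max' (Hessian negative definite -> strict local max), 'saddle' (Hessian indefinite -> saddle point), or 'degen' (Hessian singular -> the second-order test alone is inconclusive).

Compute the Hessian H = grad^2 f:
  H = [[-5, -1], [-1, -8]]
Verify stationarity: grad f(x*) = H x* + g = (0, 0).
Eigenvalues of H: -8.3028, -4.6972.
Both eigenvalues < 0, so H is negative definite -> x* is a strict local max.

max


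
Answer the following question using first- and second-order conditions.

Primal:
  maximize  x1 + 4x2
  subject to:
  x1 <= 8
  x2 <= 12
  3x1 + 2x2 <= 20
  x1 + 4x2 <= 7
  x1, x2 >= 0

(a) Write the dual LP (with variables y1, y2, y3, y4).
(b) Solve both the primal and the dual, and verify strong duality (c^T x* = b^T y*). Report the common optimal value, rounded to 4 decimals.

The standard primal-dual pair for 'max c^T x s.t. A x <= b, x >= 0' is:
  Dual:  min b^T y  s.t.  A^T y >= c,  y >= 0.

So the dual LP is:
  minimize  8y1 + 12y2 + 20y3 + 7y4
  subject to:
    y1 + 3y3 + y4 >= 1
    y2 + 2y3 + 4y4 >= 4
    y1, y2, y3, y4 >= 0

Solving the primal: x* = (6.6, 0.1).
  primal value c^T x* = 7.
Solving the dual: y* = (0, 0, 0, 1).
  dual value b^T y* = 7.
Strong duality: c^T x* = b^T y*. Confirmed.

7


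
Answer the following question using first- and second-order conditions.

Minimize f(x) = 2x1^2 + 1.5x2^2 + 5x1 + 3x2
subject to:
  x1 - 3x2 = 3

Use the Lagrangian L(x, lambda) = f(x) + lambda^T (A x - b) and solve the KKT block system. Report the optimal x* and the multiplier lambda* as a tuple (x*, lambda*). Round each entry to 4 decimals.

Form the Lagrangian:
  L(x, lambda) = (1/2) x^T Q x + c^T x + lambda^T (A x - b)
Stationarity (grad_x L = 0): Q x + c + A^T lambda = 0.
Primal feasibility: A x = b.

This gives the KKT block system:
  [ Q   A^T ] [ x     ]   [-c ]
  [ A    0  ] [ lambda ] = [ b ]

Solving the linear system:
  x*      = (-1.1538, -1.3846)
  lambda* = (-0.3846)
  f(x*)   = -4.3846

x* = (-1.1538, -1.3846), lambda* = (-0.3846)


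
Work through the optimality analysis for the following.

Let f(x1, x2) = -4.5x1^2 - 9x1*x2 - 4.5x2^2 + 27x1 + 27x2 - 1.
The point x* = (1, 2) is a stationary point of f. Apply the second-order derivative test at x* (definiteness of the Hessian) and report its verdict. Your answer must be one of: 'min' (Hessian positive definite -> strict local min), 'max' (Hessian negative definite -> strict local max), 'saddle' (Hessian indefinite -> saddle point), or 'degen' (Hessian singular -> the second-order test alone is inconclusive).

Compute the Hessian H = grad^2 f:
  H = [[-9, -9], [-9, -9]]
Verify stationarity: grad f(x*) = H x* + g = (0, 0).
Eigenvalues of H: -18, 0.
H has a zero eigenvalue (singular; negative semidefinite but not definite), so H is neither positive definite, negative definite, nor indefinite. The second-order test alone is inconclusive -> degen.
(Indeed, f is constant along the null direction of H through x*, so x* is not a strict local extremum.)

degen


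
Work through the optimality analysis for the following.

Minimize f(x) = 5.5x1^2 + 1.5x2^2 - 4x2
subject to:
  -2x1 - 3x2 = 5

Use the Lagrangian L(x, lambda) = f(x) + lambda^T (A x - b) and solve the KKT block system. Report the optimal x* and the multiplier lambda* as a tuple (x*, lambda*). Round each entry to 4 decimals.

Form the Lagrangian:
  L(x, lambda) = (1/2) x^T Q x + c^T x + lambda^T (A x - b)
Stationarity (grad_x L = 0): Q x + c + A^T lambda = 0.
Primal feasibility: A x = b.

This gives the KKT block system:
  [ Q   A^T ] [ x     ]   [-c ]
  [ A    0  ] [ lambda ] = [ b ]

Solving the linear system:
  x*      = (-0.4865, -1.3423)
  lambda* = (-2.6757)
  f(x*)   = 9.3739

x* = (-0.4865, -1.3423), lambda* = (-2.6757)


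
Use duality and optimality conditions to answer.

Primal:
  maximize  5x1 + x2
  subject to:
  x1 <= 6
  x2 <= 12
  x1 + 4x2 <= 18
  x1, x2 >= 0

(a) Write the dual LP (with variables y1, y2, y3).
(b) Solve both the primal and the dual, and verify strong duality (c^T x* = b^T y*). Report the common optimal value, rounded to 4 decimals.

The standard primal-dual pair for 'max c^T x s.t. A x <= b, x >= 0' is:
  Dual:  min b^T y  s.t.  A^T y >= c,  y >= 0.

So the dual LP is:
  minimize  6y1 + 12y2 + 18y3
  subject to:
    y1 + y3 >= 5
    y2 + 4y3 >= 1
    y1, y2, y3 >= 0

Solving the primal: x* = (6, 3).
  primal value c^T x* = 33.
Solving the dual: y* = (4.75, 0, 0.25).
  dual value b^T y* = 33.
Strong duality: c^T x* = b^T y*. Confirmed.

33


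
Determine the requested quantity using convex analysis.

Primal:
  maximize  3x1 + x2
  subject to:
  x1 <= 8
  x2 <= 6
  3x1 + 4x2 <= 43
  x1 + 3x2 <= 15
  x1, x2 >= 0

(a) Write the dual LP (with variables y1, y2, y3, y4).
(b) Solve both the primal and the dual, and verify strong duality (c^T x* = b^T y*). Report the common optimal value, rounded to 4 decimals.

The standard primal-dual pair for 'max c^T x s.t. A x <= b, x >= 0' is:
  Dual:  min b^T y  s.t.  A^T y >= c,  y >= 0.

So the dual LP is:
  minimize  8y1 + 6y2 + 43y3 + 15y4
  subject to:
    y1 + 3y3 + y4 >= 3
    y2 + 4y3 + 3y4 >= 1
    y1, y2, y3, y4 >= 0

Solving the primal: x* = (8, 2.3333).
  primal value c^T x* = 26.3333.
Solving the dual: y* = (2.6667, 0, 0, 0.3333).
  dual value b^T y* = 26.3333.
Strong duality: c^T x* = b^T y*. Confirmed.

26.3333


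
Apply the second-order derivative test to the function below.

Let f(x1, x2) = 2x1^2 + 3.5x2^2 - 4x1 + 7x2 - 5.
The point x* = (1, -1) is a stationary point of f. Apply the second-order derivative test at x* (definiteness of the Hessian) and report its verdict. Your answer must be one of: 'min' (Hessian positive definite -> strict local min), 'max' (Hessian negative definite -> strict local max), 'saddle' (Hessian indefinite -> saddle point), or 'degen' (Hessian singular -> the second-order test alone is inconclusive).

Compute the Hessian H = grad^2 f:
  H = [[4, 0], [0, 7]]
Verify stationarity: grad f(x*) = H x* + g = (0, 0).
Eigenvalues of H: 4, 7.
Both eigenvalues > 0, so H is positive definite -> x* is a strict local min.

min


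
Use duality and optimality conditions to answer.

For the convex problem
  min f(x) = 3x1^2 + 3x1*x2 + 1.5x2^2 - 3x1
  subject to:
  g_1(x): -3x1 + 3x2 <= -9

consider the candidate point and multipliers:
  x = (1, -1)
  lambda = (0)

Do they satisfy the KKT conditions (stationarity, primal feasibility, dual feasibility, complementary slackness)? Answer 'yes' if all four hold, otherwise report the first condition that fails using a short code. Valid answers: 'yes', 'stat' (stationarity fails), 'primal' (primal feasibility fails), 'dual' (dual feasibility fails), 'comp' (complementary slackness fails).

Gradient of f: grad f(x) = Q x + c = (0, 0)
Constraint values g_i(x) = a_i^T x - b_i:
  g_1((1, -1)) = 3
Stationarity residual: grad f(x) + sum_i lambda_i a_i = (0, 0)
  -> stationarity OK
Primal feasibility (all g_i <= 0): FAILS
Dual feasibility (all lambda_i >= 0): OK
Complementary slackness (lambda_i * g_i(x) = 0 for all i): OK

Verdict: the first failing condition is primal_feasibility -> primal.

primal


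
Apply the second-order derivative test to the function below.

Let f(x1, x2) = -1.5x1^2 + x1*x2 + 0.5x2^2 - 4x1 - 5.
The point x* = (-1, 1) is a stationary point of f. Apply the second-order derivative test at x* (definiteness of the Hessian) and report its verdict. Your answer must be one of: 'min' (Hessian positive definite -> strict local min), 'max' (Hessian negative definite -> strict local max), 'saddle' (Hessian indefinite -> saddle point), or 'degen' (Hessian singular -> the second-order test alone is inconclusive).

Compute the Hessian H = grad^2 f:
  H = [[-3, 1], [1, 1]]
Verify stationarity: grad f(x*) = H x* + g = (0, 0).
Eigenvalues of H: -3.2361, 1.2361.
Eigenvalues have mixed signs, so H is indefinite -> x* is a saddle point.

saddle


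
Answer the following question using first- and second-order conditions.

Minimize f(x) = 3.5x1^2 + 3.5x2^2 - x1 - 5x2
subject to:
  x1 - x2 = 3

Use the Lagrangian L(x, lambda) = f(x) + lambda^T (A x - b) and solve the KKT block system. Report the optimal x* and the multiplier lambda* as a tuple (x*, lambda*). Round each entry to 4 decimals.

Form the Lagrangian:
  L(x, lambda) = (1/2) x^T Q x + c^T x + lambda^T (A x - b)
Stationarity (grad_x L = 0): Q x + c + A^T lambda = 0.
Primal feasibility: A x = b.

This gives the KKT block system:
  [ Q   A^T ] [ x     ]   [-c ]
  [ A    0  ] [ lambda ] = [ b ]

Solving the linear system:
  x*      = (1.9286, -1.0714)
  lambda* = (-12.5)
  f(x*)   = 20.4643

x* = (1.9286, -1.0714), lambda* = (-12.5)


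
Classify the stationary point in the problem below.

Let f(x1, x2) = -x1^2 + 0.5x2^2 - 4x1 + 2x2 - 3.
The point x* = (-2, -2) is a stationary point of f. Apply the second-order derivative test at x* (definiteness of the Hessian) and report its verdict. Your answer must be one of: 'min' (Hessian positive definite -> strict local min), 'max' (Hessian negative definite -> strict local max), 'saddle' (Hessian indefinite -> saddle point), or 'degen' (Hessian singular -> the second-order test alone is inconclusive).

Compute the Hessian H = grad^2 f:
  H = [[-2, 0], [0, 1]]
Verify stationarity: grad f(x*) = H x* + g = (0, 0).
Eigenvalues of H: -2, 1.
Eigenvalues have mixed signs, so H is indefinite -> x* is a saddle point.

saddle


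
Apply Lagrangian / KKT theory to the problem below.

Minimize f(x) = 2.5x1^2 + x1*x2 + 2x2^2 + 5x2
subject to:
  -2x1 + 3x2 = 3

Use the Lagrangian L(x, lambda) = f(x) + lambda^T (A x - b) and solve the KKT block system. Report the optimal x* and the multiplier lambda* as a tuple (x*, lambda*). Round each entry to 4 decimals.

Form the Lagrangian:
  L(x, lambda) = (1/2) x^T Q x + c^T x + lambda^T (A x - b)
Stationarity (grad_x L = 0): Q x + c + A^T lambda = 0.
Primal feasibility: A x = b.

This gives the KKT block system:
  [ Q   A^T ] [ x     ]   [-c ]
  [ A    0  ] [ lambda ] = [ b ]

Solving the linear system:
  x*      = (-0.863, 0.4247)
  lambda* = (-1.9452)
  f(x*)   = 3.9795

x* = (-0.863, 0.4247), lambda* = (-1.9452)


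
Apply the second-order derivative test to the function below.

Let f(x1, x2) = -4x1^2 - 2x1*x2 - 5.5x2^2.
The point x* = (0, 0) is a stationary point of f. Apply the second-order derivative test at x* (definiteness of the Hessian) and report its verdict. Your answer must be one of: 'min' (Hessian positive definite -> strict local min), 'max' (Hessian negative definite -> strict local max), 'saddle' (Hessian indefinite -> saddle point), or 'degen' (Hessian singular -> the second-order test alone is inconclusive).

Compute the Hessian H = grad^2 f:
  H = [[-8, -2], [-2, -11]]
Verify stationarity: grad f(x*) = H x* + g = (0, 0).
Eigenvalues of H: -12, -7.
Both eigenvalues < 0, so H is negative definite -> x* is a strict local max.

max


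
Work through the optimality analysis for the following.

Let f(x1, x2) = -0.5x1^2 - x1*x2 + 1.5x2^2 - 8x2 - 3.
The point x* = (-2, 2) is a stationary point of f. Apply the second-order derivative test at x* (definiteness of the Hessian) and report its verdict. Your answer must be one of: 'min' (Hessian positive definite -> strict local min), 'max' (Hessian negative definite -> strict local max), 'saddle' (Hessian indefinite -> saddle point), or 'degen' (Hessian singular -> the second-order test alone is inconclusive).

Compute the Hessian H = grad^2 f:
  H = [[-1, -1], [-1, 3]]
Verify stationarity: grad f(x*) = H x* + g = (0, 0).
Eigenvalues of H: -1.2361, 3.2361.
Eigenvalues have mixed signs, so H is indefinite -> x* is a saddle point.

saddle


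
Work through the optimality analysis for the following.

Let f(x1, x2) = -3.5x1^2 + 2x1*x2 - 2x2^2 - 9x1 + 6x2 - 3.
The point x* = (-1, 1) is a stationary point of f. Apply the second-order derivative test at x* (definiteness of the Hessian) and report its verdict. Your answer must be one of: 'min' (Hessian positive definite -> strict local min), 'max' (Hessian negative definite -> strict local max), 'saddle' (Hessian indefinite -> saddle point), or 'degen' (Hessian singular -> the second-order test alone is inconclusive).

Compute the Hessian H = grad^2 f:
  H = [[-7, 2], [2, -4]]
Verify stationarity: grad f(x*) = H x* + g = (0, 0).
Eigenvalues of H: -8, -3.
Both eigenvalues < 0, so H is negative definite -> x* is a strict local max.

max


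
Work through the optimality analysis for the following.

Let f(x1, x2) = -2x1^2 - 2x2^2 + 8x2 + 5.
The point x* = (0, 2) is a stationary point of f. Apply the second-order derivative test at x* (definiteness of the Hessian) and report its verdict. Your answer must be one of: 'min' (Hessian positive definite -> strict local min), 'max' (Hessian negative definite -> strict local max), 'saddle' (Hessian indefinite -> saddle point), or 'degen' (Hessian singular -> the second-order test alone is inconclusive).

Compute the Hessian H = grad^2 f:
  H = [[-4, 0], [0, -4]]
Verify stationarity: grad f(x*) = H x* + g = (0, 0).
Eigenvalues of H: -4, -4.
Both eigenvalues < 0, so H is negative definite -> x* is a strict local max.

max


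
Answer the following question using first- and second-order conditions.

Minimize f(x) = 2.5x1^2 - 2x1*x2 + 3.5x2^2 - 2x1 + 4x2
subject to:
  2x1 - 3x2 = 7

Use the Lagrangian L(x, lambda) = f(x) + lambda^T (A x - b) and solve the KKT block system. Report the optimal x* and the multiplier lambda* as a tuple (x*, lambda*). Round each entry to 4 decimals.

Form the Lagrangian:
  L(x, lambda) = (1/2) x^T Q x + c^T x + lambda^T (A x - b)
Stationarity (grad_x L = 0): Q x + c + A^T lambda = 0.
Primal feasibility: A x = b.

This gives the KKT block system:
  [ Q   A^T ] [ x     ]   [-c ]
  [ A    0  ] [ lambda ] = [ b ]

Solving the linear system:
  x*      = (1.0204, -1.6531)
  lambda* = (-3.2041)
  f(x*)   = 6.8878

x* = (1.0204, -1.6531), lambda* = (-3.2041)


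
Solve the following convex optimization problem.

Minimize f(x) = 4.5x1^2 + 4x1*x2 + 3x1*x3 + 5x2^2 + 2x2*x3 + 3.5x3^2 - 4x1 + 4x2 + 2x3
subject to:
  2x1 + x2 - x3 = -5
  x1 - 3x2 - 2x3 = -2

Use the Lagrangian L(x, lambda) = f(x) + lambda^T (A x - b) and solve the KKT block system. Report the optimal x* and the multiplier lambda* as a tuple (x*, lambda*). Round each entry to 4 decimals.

Form the Lagrangian:
  L(x, lambda) = (1/2) x^T Q x + c^T x + lambda^T (A x - b)
Stationarity (grad_x L = 0): Q x + c + A^T lambda = 0.
Primal feasibility: A x = b.

This gives the KKT block system:
  [ Q   A^T ] [ x     ]   [-c ]
  [ A    0  ] [ lambda ] = [ b ]

Solving the linear system:
  x*      = (-1.3012, -0.8193, 1.5783)
  lambda* = (7, 0.253)
  f(x*)   = 20.2952

x* = (-1.3012, -0.8193, 1.5783), lambda* = (7, 0.253)


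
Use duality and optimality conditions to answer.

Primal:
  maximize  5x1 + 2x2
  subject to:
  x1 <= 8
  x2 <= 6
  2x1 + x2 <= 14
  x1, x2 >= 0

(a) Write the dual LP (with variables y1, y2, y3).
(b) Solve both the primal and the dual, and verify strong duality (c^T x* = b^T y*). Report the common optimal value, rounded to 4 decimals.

The standard primal-dual pair for 'max c^T x s.t. A x <= b, x >= 0' is:
  Dual:  min b^T y  s.t.  A^T y >= c,  y >= 0.

So the dual LP is:
  minimize  8y1 + 6y2 + 14y3
  subject to:
    y1 + 2y3 >= 5
    y2 + y3 >= 2
    y1, y2, y3 >= 0

Solving the primal: x* = (7, 0).
  primal value c^T x* = 35.
Solving the dual: y* = (0, 0, 2.5).
  dual value b^T y* = 35.
Strong duality: c^T x* = b^T y*. Confirmed.

35


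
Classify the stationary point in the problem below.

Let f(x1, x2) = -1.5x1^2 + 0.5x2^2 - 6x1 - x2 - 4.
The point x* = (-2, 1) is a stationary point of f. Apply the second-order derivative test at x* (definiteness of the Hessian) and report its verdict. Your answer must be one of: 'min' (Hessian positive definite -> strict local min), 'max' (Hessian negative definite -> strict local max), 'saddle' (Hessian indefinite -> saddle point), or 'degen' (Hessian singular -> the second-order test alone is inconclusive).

Compute the Hessian H = grad^2 f:
  H = [[-3, 0], [0, 1]]
Verify stationarity: grad f(x*) = H x* + g = (0, 0).
Eigenvalues of H: -3, 1.
Eigenvalues have mixed signs, so H is indefinite -> x* is a saddle point.

saddle


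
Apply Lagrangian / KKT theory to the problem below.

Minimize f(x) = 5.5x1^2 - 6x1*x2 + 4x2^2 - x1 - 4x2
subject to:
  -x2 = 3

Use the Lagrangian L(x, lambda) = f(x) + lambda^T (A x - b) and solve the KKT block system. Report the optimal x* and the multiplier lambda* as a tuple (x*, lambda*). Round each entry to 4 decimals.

Form the Lagrangian:
  L(x, lambda) = (1/2) x^T Q x + c^T x + lambda^T (A x - b)
Stationarity (grad_x L = 0): Q x + c + A^T lambda = 0.
Primal feasibility: A x = b.

This gives the KKT block system:
  [ Q   A^T ] [ x     ]   [-c ]
  [ A    0  ] [ lambda ] = [ b ]

Solving the linear system:
  x*      = (-1.5455, -3)
  lambda* = (-18.7273)
  f(x*)   = 34.8636

x* = (-1.5455, -3), lambda* = (-18.7273)


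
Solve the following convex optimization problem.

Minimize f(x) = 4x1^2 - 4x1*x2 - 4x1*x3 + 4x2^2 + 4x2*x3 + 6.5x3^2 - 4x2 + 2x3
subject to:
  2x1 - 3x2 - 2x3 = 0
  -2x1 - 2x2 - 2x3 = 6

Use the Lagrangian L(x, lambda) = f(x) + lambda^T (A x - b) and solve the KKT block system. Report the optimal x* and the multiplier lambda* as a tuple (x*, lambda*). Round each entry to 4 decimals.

Form the Lagrangian:
  L(x, lambda) = (1/2) x^T Q x + c^T x + lambda^T (A x - b)
Stationarity (grad_x L = 0): Q x + c + A^T lambda = 0.
Primal feasibility: A x = b.

This gives the KKT block system:
  [ Q   A^T ] [ x     ]   [-c ]
  [ A    0  ] [ lambda ] = [ b ]

Solving the linear system:
  x*      = (-1.6149, -0.4595, -0.9256)
  lambda* = (0.4919, -3.1974)
  f(x*)   = 9.5858

x* = (-1.6149, -0.4595, -0.9256), lambda* = (0.4919, -3.1974)


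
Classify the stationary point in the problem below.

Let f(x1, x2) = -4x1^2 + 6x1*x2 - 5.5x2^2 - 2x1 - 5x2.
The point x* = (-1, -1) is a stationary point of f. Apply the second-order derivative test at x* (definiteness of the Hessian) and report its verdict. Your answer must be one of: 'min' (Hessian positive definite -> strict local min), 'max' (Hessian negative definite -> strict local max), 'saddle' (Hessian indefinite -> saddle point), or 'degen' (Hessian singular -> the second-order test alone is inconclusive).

Compute the Hessian H = grad^2 f:
  H = [[-8, 6], [6, -11]]
Verify stationarity: grad f(x*) = H x* + g = (0, 0).
Eigenvalues of H: -15.6847, -3.3153.
Both eigenvalues < 0, so H is negative definite -> x* is a strict local max.

max


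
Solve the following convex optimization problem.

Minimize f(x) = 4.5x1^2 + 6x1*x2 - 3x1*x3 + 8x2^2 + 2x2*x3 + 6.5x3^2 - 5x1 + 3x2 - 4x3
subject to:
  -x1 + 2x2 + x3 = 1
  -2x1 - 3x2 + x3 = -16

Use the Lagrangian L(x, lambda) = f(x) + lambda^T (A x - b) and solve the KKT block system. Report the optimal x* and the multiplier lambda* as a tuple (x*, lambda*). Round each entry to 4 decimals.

Form the Lagrangian:
  L(x, lambda) = (1/2) x^T Q x + c^T x + lambda^T (A x - b)
Stationarity (grad_x L = 0): Q x + c + A^T lambda = 0.
Primal feasibility: A x = b.

This gives the KKT block system:
  [ Q   A^T ] [ x     ]   [-c ]
  [ A    0  ] [ lambda ] = [ b ]

Solving the linear system:
  x*      = (3.3621, 2.7276, -1.0931)
  lambda* = (0.7793, 22.0621)
  f(x*)   = 173.9793

x* = (3.3621, 2.7276, -1.0931), lambda* = (0.7793, 22.0621)


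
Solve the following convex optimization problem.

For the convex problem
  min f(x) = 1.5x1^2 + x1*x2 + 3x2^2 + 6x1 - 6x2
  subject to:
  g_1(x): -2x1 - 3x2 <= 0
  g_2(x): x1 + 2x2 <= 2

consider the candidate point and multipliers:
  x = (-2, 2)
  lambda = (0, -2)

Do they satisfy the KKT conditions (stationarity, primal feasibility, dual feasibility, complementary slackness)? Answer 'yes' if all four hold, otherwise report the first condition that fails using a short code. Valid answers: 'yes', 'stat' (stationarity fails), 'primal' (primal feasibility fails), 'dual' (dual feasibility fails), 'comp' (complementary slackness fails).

Gradient of f: grad f(x) = Q x + c = (2, 4)
Constraint values g_i(x) = a_i^T x - b_i:
  g_1((-2, 2)) = -2
  g_2((-2, 2)) = 0
Stationarity residual: grad f(x) + sum_i lambda_i a_i = (0, 0)
  -> stationarity OK
Primal feasibility (all g_i <= 0): OK
Dual feasibility (all lambda_i >= 0): FAILS
Complementary slackness (lambda_i * g_i(x) = 0 for all i): OK

Verdict: the first failing condition is dual_feasibility -> dual.

dual


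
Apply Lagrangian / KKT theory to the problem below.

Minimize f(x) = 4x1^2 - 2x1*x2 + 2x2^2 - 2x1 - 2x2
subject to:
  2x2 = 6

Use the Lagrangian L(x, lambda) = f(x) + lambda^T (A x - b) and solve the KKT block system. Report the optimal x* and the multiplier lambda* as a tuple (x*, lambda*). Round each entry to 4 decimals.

Form the Lagrangian:
  L(x, lambda) = (1/2) x^T Q x + c^T x + lambda^T (A x - b)
Stationarity (grad_x L = 0): Q x + c + A^T lambda = 0.
Primal feasibility: A x = b.

This gives the KKT block system:
  [ Q   A^T ] [ x     ]   [-c ]
  [ A    0  ] [ lambda ] = [ b ]

Solving the linear system:
  x*      = (1, 3)
  lambda* = (-4)
  f(x*)   = 8

x* = (1, 3), lambda* = (-4)


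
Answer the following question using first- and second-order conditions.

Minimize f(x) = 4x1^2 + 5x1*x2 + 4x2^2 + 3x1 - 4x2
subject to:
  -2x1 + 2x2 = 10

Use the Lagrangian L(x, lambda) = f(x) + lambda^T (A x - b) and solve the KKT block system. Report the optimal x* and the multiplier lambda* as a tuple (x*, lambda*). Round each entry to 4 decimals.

Form the Lagrangian:
  L(x, lambda) = (1/2) x^T Q x + c^T x + lambda^T (A x - b)
Stationarity (grad_x L = 0): Q x + c + A^T lambda = 0.
Primal feasibility: A x = b.

This gives the KKT block system:
  [ Q   A^T ] [ x     ]   [-c ]
  [ A    0  ] [ lambda ] = [ b ]

Solving the linear system:
  x*      = (-2.4615, 2.5385)
  lambda* = (-2)
  f(x*)   = 1.2308

x* = (-2.4615, 2.5385), lambda* = (-2)


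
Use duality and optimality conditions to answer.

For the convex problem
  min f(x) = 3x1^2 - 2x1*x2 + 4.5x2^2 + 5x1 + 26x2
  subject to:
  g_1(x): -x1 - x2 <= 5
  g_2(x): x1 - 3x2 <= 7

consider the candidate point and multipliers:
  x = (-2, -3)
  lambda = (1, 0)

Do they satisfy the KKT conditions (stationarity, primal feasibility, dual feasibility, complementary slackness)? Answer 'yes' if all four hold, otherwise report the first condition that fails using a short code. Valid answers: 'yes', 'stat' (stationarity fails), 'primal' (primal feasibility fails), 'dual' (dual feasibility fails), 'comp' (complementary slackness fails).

Gradient of f: grad f(x) = Q x + c = (-1, 3)
Constraint values g_i(x) = a_i^T x - b_i:
  g_1((-2, -3)) = 0
  g_2((-2, -3)) = 0
Stationarity residual: grad f(x) + sum_i lambda_i a_i = (-2, 2)
  -> stationarity FAILS
Primal feasibility (all g_i <= 0): OK
Dual feasibility (all lambda_i >= 0): OK
Complementary slackness (lambda_i * g_i(x) = 0 for all i): OK

Verdict: the first failing condition is stationarity -> stat.

stat


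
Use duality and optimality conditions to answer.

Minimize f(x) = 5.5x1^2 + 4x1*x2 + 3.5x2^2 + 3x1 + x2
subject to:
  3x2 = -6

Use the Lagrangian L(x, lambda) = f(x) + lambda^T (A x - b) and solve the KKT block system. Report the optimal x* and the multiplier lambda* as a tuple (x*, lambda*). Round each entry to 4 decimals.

Form the Lagrangian:
  L(x, lambda) = (1/2) x^T Q x + c^T x + lambda^T (A x - b)
Stationarity (grad_x L = 0): Q x + c + A^T lambda = 0.
Primal feasibility: A x = b.

This gives the KKT block system:
  [ Q   A^T ] [ x     ]   [-c ]
  [ A    0  ] [ lambda ] = [ b ]

Solving the linear system:
  x*      = (0.4545, -2)
  lambda* = (3.7273)
  f(x*)   = 10.8636

x* = (0.4545, -2), lambda* = (3.7273)


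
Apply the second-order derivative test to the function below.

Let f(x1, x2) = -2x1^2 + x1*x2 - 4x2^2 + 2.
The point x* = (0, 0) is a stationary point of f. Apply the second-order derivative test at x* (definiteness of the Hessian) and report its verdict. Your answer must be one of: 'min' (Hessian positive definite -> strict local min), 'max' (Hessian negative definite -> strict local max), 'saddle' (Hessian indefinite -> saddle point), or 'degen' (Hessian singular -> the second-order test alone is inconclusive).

Compute the Hessian H = grad^2 f:
  H = [[-4, 1], [1, -8]]
Verify stationarity: grad f(x*) = H x* + g = (0, 0).
Eigenvalues of H: -8.2361, -3.7639.
Both eigenvalues < 0, so H is negative definite -> x* is a strict local max.

max


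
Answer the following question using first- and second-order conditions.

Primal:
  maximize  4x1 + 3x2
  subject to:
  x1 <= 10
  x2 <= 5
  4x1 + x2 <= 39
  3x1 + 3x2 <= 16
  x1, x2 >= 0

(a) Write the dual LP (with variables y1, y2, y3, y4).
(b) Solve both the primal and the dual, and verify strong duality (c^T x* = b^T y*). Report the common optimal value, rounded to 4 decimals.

The standard primal-dual pair for 'max c^T x s.t. A x <= b, x >= 0' is:
  Dual:  min b^T y  s.t.  A^T y >= c,  y >= 0.

So the dual LP is:
  minimize  10y1 + 5y2 + 39y3 + 16y4
  subject to:
    y1 + 4y3 + 3y4 >= 4
    y2 + y3 + 3y4 >= 3
    y1, y2, y3, y4 >= 0

Solving the primal: x* = (5.3333, 0).
  primal value c^T x* = 21.3333.
Solving the dual: y* = (0, 0, 0, 1.3333).
  dual value b^T y* = 21.3333.
Strong duality: c^T x* = b^T y*. Confirmed.

21.3333


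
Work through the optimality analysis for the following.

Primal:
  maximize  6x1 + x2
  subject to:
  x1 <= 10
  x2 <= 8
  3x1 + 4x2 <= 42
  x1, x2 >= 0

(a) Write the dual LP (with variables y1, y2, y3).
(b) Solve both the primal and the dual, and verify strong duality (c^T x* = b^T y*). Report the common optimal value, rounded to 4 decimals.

The standard primal-dual pair for 'max c^T x s.t. A x <= b, x >= 0' is:
  Dual:  min b^T y  s.t.  A^T y >= c,  y >= 0.

So the dual LP is:
  minimize  10y1 + 8y2 + 42y3
  subject to:
    y1 + 3y3 >= 6
    y2 + 4y3 >= 1
    y1, y2, y3 >= 0

Solving the primal: x* = (10, 3).
  primal value c^T x* = 63.
Solving the dual: y* = (5.25, 0, 0.25).
  dual value b^T y* = 63.
Strong duality: c^T x* = b^T y*. Confirmed.

63


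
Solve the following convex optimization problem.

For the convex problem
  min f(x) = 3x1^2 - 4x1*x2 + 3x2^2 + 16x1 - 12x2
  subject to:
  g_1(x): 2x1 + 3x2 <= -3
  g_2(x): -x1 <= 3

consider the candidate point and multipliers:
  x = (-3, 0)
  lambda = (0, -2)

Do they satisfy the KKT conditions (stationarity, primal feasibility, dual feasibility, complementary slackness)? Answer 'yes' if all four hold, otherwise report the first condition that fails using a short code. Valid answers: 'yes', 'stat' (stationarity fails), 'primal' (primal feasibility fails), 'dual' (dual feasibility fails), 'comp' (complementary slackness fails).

Gradient of f: grad f(x) = Q x + c = (-2, 0)
Constraint values g_i(x) = a_i^T x - b_i:
  g_1((-3, 0)) = -3
  g_2((-3, 0)) = 0
Stationarity residual: grad f(x) + sum_i lambda_i a_i = (0, 0)
  -> stationarity OK
Primal feasibility (all g_i <= 0): OK
Dual feasibility (all lambda_i >= 0): FAILS
Complementary slackness (lambda_i * g_i(x) = 0 for all i): OK

Verdict: the first failing condition is dual_feasibility -> dual.

dual


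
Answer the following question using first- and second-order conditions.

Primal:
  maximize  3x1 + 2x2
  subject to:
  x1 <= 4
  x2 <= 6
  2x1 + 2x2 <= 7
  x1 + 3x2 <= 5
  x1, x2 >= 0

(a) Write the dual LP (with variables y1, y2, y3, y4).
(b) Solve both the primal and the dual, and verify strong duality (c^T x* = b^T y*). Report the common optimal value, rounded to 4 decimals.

The standard primal-dual pair for 'max c^T x s.t. A x <= b, x >= 0' is:
  Dual:  min b^T y  s.t.  A^T y >= c,  y >= 0.

So the dual LP is:
  minimize  4y1 + 6y2 + 7y3 + 5y4
  subject to:
    y1 + 2y3 + y4 >= 3
    y2 + 2y3 + 3y4 >= 2
    y1, y2, y3, y4 >= 0

Solving the primal: x* = (3.5, 0).
  primal value c^T x* = 10.5.
Solving the dual: y* = (0, 0, 1.5, 0).
  dual value b^T y* = 10.5.
Strong duality: c^T x* = b^T y*. Confirmed.

10.5


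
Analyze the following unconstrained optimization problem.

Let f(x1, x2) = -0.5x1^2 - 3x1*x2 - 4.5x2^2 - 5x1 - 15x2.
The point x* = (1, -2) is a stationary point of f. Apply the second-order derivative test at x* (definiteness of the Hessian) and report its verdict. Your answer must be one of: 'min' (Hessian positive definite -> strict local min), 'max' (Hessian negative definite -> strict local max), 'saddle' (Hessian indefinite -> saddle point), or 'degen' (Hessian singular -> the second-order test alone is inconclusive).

Compute the Hessian H = grad^2 f:
  H = [[-1, -3], [-3, -9]]
Verify stationarity: grad f(x*) = H x* + g = (0, 0).
Eigenvalues of H: -10, 0.
H has a zero eigenvalue (singular; negative semidefinite but not definite), so H is neither positive definite, negative definite, nor indefinite. The second-order test alone is inconclusive -> degen.
(Indeed, f is constant along the null direction of H through x*, so x* is not a strict local extremum.)

degen


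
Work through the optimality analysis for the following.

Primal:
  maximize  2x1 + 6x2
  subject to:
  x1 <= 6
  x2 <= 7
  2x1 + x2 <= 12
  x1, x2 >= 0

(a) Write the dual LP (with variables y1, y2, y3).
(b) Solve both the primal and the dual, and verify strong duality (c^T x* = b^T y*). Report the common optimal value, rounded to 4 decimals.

The standard primal-dual pair for 'max c^T x s.t. A x <= b, x >= 0' is:
  Dual:  min b^T y  s.t.  A^T y >= c,  y >= 0.

So the dual LP is:
  minimize  6y1 + 7y2 + 12y3
  subject to:
    y1 + 2y3 >= 2
    y2 + y3 >= 6
    y1, y2, y3 >= 0

Solving the primal: x* = (2.5, 7).
  primal value c^T x* = 47.
Solving the dual: y* = (0, 5, 1).
  dual value b^T y* = 47.
Strong duality: c^T x* = b^T y*. Confirmed.

47
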